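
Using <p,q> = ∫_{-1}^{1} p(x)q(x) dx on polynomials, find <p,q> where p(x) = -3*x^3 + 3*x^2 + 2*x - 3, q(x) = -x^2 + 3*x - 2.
<p,q> = 46/5

Expand the product: p(x)·q(x) = 3*x^5 - 12*x^4 + 13*x^3 + 3*x^2 - 13*x + 6.
∫_{-1}^{1} of each monomial x^k gives [2/(k+1) if k even, 0 if k odd]. Integrating term-by-term (or equivalently evaluating the antiderivative F(x) = x^6/2 - 12*x^5/5 + 13*x^4/4 + x^3 - 13*x^2/2 + 6*x at the endpoints):
  F(1) − F(−1) = 37/20 − (-147/20) = 46/5.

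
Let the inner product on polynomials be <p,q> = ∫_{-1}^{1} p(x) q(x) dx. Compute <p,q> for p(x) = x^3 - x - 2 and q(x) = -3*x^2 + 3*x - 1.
<p,q> = 36/5

Expand the product: p(x)·q(x) = -3*x^5 + 3*x^4 + 2*x^3 + 3*x^2 - 5*x + 2.
∫_{-1}^{1} of each monomial x^k gives [2/(k+1) if k even, 0 if k odd]. Integrating term-by-term (or equivalently evaluating the antiderivative F(x) = -x^6/2 + 3*x^5/5 + x^4/2 + x^3 - 5*x^2/2 + 2*x at the endpoints):
  F(1) − F(−1) = 11/10 − (-61/10) = 36/5.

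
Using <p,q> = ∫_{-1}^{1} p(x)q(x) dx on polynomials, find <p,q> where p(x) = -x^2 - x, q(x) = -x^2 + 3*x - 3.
<p,q> = 2/5

Expand the product: p(x)·q(x) = x^4 - 2*x^3 + 3*x.
∫_{-1}^{1} of each monomial x^k gives [2/(k+1) if k even, 0 if k odd]. Integrating term-by-term (or equivalently evaluating the antiderivative F(x) = x^5/5 - x^4/2 + 3*x^2/2 at the endpoints):
  F(1) − F(−1) = 6/5 − (4/5) = 2/5.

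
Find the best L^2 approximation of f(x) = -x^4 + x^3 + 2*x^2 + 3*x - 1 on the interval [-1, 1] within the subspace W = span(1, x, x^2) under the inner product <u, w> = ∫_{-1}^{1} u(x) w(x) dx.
g(x) = 8*x^2/7 + 18*x/5 - 32/35

The best approximation g ∈ W is the orthogonal projection of f onto W. Writing g = a_0 + a_1 x + a_2 x^2, the coefficients solve the normal equations G · a = b where
  G_{ij} = <φ_i, φ_j> and b_i = <f, φ_i>, with φ_0 = 1, φ_1 = x, φ_2 = x^2.
G =
  [2, 0, 2/3]
  [0, 2/3, 0]
  [2/3, 0, 2/5],
b = (-16/15, 12/5, -16/105).
Solving gives a_0 = -32/35, a_1 = 18/5, a_2 = 8/7, so
  g(x) = 8*x^2/7 + 18*x/5 - 32/35.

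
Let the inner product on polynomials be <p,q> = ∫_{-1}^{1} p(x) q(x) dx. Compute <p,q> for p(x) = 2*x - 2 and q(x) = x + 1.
<p,q> = -8/3

Expand the product: p(x)·q(x) = 2*x^2 - 2.
∫_{-1}^{1} of each monomial x^k gives [2/(k+1) if k even, 0 if k odd]. Integrating term-by-term (or equivalently evaluating the antiderivative F(x) = 2*x^3/3 - 2*x at the endpoints):
  F(1) − F(−1) = -4/3 − (4/3) = -8/3.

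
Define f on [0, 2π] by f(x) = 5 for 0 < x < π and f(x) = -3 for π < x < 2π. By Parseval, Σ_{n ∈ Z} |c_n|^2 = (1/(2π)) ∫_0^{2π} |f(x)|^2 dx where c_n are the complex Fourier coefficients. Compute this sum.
Σ |c_n|^2 = 17

Parseval equates the L^2 energy of f (normalised by 1/(2π)) with the ℓ^2 sum of its Fourier coefficients: (1/(2π)) ∫_0^{2π} |f|^2 = Σ |c_n|^2.
Compute the left side: (1/(2π)) [∫_0^π 5^2 dx + ∫_π^{2π} (-3)^2 dx] = (1/(2π)) · (25π + 9π) = (25 + 9)/2 = 17.
So Σ_{n ∈ Z} |c_n|^2 = 17.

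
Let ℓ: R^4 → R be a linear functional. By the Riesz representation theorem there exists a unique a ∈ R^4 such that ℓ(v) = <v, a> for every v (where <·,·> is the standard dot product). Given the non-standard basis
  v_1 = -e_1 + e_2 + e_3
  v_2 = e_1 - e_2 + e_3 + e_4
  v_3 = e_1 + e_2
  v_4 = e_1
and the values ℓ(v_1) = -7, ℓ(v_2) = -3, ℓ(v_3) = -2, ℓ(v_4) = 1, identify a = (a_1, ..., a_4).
a = (1, -3, -3, -4)

Write a = (a_1, ..., a_4) in the standard basis. For each basis vector v_i, ℓ(v_i) = <v_i, a> is a linear equation in the a_j's. Collect the n equations into a matrix system V a = ℓ, where row i of V is v_i (expressed in the standard basis). Since V is invertible (lower-triangular with 1s on the diagonal, up to permutation), solve by back-substitution:
  V =
[[-1, 1, 1, 0],
 [1, -1, 1, 1],
 [1, 1, 0, 0],
 [1, 0, 0, 0]]
  V a = (-7, -3, -2, 1)
Solving gives a = (1, -3, -3, -4).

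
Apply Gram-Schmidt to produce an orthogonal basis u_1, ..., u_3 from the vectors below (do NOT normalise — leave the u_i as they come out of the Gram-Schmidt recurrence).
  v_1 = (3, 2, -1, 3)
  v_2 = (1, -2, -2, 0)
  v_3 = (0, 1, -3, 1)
Orthogonal basis:
  u_1 = (3, 2, -1, 3)
  u_2 = (20/23, -48/23, -45/23, -3/23)
  u_3 = (-144/103, 119/103, -191/103, 1/103)

Apply the Gram-Schmidt recurrence
  u_1 = v_1
  u_i = v_i − Σ_{j<i} ((v_i · u_j) / (u_j · u_j)) · u_j.

Step by step this gives:
  u_1 = (3, 2, -1, 3)
  u_2 = (20/23, -48/23, -45/23, -3/23)
  u_3 = (-144/103, 119/103, -191/103, 1/103)

Orthogonality check:
  u_2 · u_1 = 0 (should be 0)
  u_3 · u_1 = 0 (should be 0)
  u_3 · u_2 = 0 (should be 0)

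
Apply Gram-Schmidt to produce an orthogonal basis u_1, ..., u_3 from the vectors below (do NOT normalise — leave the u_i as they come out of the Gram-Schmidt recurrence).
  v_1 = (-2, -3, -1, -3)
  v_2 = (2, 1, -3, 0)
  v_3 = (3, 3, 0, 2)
Orthogonal basis:
  u_1 = (-2, -3, -1, -3)
  u_2 = (38/23, 11/23, -73/23, -12/23)
  u_3 = (26/51, 7/102, 37/102, -9/17)

Apply the Gram-Schmidt recurrence
  u_1 = v_1
  u_i = v_i − Σ_{j<i} ((v_i · u_j) / (u_j · u_j)) · u_j.

Step by step this gives:
  u_1 = (-2, -3, -1, -3)
  u_2 = (38/23, 11/23, -73/23, -12/23)
  u_3 = (26/51, 7/102, 37/102, -9/17)

Orthogonality check:
  u_2 · u_1 = 0 (should be 0)
  u_3 · u_1 = 0 (should be 0)
  u_3 · u_2 = 0 (should be 0)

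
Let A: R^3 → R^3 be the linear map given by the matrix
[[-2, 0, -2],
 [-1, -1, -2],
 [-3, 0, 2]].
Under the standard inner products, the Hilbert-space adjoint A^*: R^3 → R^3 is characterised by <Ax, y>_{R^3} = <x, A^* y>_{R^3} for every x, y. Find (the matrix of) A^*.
A^* = A^T =
[[-2, -1, -3],
 [0, -1, 0],
 [-2, -2, 2]]

For real matrices with standard dot products, the defining identity <Ax, y> = <x, A^* y> gives (Ax)^T y = x^T (A^*) y, i.e. x^T A^T y = x^T (A^*) y. Since this holds for all x, y, we must have A^* = A^T. Therefore
A^* =
[[-2, -1, -3],
 [0, -1, 0],
 [-2, -2, 2]].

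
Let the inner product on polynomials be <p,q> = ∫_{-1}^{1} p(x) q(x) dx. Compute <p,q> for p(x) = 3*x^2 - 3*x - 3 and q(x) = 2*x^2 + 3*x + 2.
<p,q> = -78/5

Expand the product: p(x)·q(x) = 6*x^4 + 3*x^3 - 9*x^2 - 15*x - 6.
∫_{-1}^{1} of each monomial x^k gives [2/(k+1) if k even, 0 if k odd]. Integrating term-by-term (or equivalently evaluating the antiderivative F(x) = 6*x^5/5 + 3*x^4/4 - 3*x^3 - 15*x^2/2 - 6*x at the endpoints):
  F(1) − F(−1) = -291/20 − (21/20) = -78/5.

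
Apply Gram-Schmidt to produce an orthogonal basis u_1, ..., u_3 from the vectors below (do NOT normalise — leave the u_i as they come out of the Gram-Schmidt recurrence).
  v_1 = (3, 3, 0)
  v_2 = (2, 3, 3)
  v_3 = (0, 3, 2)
Orthogonal basis:
  u_1 = (3, 3, 0)
  u_2 = (-1/2, 1/2, 3)
  u_3 = (-21/19, 21/19, -7/19)

Apply the Gram-Schmidt recurrence
  u_1 = v_1
  u_i = v_i − Σ_{j<i} ((v_i · u_j) / (u_j · u_j)) · u_j.

Step by step this gives:
  u_1 = (3, 3, 0)
  u_2 = (-1/2, 1/2, 3)
  u_3 = (-21/19, 21/19, -7/19)

Orthogonality check:
  u_2 · u_1 = 0 (should be 0)
  u_3 · u_1 = 0 (should be 0)
  u_3 · u_2 = 0 (should be 0)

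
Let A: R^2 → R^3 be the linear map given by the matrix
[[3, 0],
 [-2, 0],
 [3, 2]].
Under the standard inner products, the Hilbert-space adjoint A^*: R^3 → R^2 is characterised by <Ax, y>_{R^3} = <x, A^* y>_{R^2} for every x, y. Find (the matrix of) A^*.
A^* = A^T =
[[3, -2, 3],
 [0, 0, 2]]

For real matrices with standard dot products, the defining identity <Ax, y> = <x, A^* y> gives (Ax)^T y = x^T (A^*) y, i.e. x^T A^T y = x^T (A^*) y. Since this holds for all x, y, we must have A^* = A^T. Therefore
A^* =
[[3, -2, 3],
 [0, 0, 2]].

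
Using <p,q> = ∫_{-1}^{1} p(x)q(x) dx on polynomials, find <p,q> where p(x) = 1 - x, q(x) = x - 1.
<p,q> = -8/3

Expand the product: p(x)·q(x) = -x^2 + 2*x - 1.
∫_{-1}^{1} of each monomial x^k gives [2/(k+1) if k even, 0 if k odd]. Integrating term-by-term (or equivalently evaluating the antiderivative F(x) = -x^3/3 + x^2 - x at the endpoints):
  F(1) − F(−1) = -1/3 − (7/3) = -8/3.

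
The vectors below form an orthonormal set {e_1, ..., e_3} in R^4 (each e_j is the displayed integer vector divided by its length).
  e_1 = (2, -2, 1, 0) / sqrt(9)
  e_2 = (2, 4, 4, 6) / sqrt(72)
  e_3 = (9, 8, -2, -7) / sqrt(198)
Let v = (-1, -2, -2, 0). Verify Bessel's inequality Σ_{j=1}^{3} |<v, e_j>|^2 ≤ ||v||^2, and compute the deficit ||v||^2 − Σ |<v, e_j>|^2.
Σ |<v, e_j>|^2 = 74/11; ||v||^2 = 9; deficit = 25/11

Write each e_j = u_j / sqrt(<u_j, u_j>) where u_j is the displayed integer vector. Then <v, e_j> = <v, u_j> / sqrt(<u_j, u_j>), so |<v, e_j>|^2 = <v, u_j>^2 / <u_j, u_j>.
Coefficients: <v, e_1> = 0/sqrt(9), <v, e_2> = -18/sqrt(72), <v, e_3> = -21/sqrt(198).
Square and sum: Σ |<v, e_j>|^2 = 74/11.
Compute ||v||^2 = v·v = 9.
Deficit = 9 − 74/11 = 25/11 ≥ 0, confirming Bessel's inequality. (The deficit equals ||v − Σ <v,e_j> e_j||^2, the squared distance from v to span{e_j}.)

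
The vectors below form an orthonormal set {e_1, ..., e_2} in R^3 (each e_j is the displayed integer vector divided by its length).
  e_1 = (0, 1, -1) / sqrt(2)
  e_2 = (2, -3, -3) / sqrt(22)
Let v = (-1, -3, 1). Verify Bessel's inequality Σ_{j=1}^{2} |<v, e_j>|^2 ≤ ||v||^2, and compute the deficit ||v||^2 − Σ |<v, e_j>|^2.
Σ |<v, e_j>|^2 = 96/11; ||v||^2 = 11; deficit = 25/11

Write each e_j = u_j / sqrt(<u_j, u_j>) where u_j is the displayed integer vector. Then <v, e_j> = <v, u_j> / sqrt(<u_j, u_j>), so |<v, e_j>|^2 = <v, u_j>^2 / <u_j, u_j>.
Coefficients: <v, e_1> = -4/sqrt(2), <v, e_2> = 4/sqrt(22).
Square and sum: Σ |<v, e_j>|^2 = 96/11.
Compute ||v||^2 = v·v = 11.
Deficit = 11 − 96/11 = 25/11 ≥ 0, confirming Bessel's inequality. (The deficit equals ||v − Σ <v,e_j> e_j||^2, the squared distance from v to span{e_j}.)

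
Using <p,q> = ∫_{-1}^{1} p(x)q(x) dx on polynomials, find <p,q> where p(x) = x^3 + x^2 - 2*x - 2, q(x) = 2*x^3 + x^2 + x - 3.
<p,q> = 746/105

Expand the product: p(x)·q(x) = 2*x^6 + 3*x^5 - 2*x^4 - 8*x^3 - 7*x^2 + 4*x + 6.
∫_{-1}^{1} of each monomial x^k gives [2/(k+1) if k even, 0 if k odd]. Integrating term-by-term (or equivalently evaluating the antiderivative F(x) = 2*x^7/7 + x^6/2 - 2*x^5/5 - 2*x^4 - 7*x^3/3 + 2*x^2 + 6*x at the endpoints):
  F(1) − F(−1) = 851/210 − (-641/210) = 746/105.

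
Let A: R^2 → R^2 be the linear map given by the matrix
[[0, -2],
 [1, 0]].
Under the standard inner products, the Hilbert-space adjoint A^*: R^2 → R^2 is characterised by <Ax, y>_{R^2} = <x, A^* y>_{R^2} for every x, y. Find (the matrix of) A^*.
A^* = A^T =
[[0, 1],
 [-2, 0]]

For real matrices with standard dot products, the defining identity <Ax, y> = <x, A^* y> gives (Ax)^T y = x^T (A^*) y, i.e. x^T A^T y = x^T (A^*) y. Since this holds for all x, y, we must have A^* = A^T. Therefore
A^* =
[[0, 1],
 [-2, 0]].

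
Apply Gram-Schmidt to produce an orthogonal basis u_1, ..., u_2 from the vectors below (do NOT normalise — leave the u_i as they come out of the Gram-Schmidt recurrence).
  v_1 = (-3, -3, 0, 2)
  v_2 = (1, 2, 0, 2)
Orthogonal basis:
  u_1 = (-3, -3, 0, 2)
  u_2 = (7/22, 29/22, 0, 27/11)

Apply the Gram-Schmidt recurrence
  u_1 = v_1
  u_i = v_i − Σ_{j<i} ((v_i · u_j) / (u_j · u_j)) · u_j.

Step by step this gives:
  u_1 = (-3, -3, 0, 2)
  u_2 = (7/22, 29/22, 0, 27/11)

Orthogonality check:
  u_2 · u_1 = 0 (should be 0)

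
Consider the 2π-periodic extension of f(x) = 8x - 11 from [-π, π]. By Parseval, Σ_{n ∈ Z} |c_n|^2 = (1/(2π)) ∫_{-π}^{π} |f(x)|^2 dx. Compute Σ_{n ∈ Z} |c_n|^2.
Σ |c_n|^2 = 64π^2/3 + 121

Expand and integrate term by term over [-π, π]:
  ∫ (8x)^2 dx = 64·(2π^3/3); ∫ 2·8·(-11)·x dx = 0 (odd integrand); ∫ (-11)^2 dx = 121·2π.
So (1/(2π)) ∫_{-π}^{π} (8x - 11)^2 dx = 64π^2/3 + 121 = 64π^2/3 + 121.
Parseval ⇒ Σ |c_n|^2 = 64π^2/3 + 121.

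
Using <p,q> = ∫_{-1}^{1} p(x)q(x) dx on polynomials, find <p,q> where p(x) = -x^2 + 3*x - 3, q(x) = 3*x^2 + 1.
<p,q> = -208/15

Expand the product: p(x)·q(x) = -3*x^4 + 9*x^3 - 10*x^2 + 3*x - 3.
∫_{-1}^{1} of each monomial x^k gives [2/(k+1) if k even, 0 if k odd]. Integrating term-by-term (or equivalently evaluating the antiderivative F(x) = -3*x^5/5 + 9*x^4/4 - 10*x^3/3 + 3*x^2/2 - 3*x at the endpoints):
  F(1) − F(−1) = -191/60 − (641/60) = -208/15.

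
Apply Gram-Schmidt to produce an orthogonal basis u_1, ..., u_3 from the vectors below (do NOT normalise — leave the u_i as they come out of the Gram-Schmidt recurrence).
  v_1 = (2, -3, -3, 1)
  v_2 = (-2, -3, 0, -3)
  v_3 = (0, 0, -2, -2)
Orthogonal basis:
  u_1 = (2, -3, -3, 1)
  u_2 = (-50/23, -63/23, 6/23, -71/23)
  u_3 = (54/251, 309/251, -388/251, -345/251)

Apply the Gram-Schmidt recurrence
  u_1 = v_1
  u_i = v_i − Σ_{j<i} ((v_i · u_j) / (u_j · u_j)) · u_j.

Step by step this gives:
  u_1 = (2, -3, -3, 1)
  u_2 = (-50/23, -63/23, 6/23, -71/23)
  u_3 = (54/251, 309/251, -388/251, -345/251)

Orthogonality check:
  u_2 · u_1 = 0 (should be 0)
  u_3 · u_1 = 0 (should be 0)
  u_3 · u_2 = 0 (should be 0)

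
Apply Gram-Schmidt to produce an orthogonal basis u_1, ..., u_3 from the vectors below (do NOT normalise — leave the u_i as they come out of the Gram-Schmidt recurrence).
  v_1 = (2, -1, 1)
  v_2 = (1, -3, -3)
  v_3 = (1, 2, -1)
Orthogonal basis:
  u_1 = (2, -1, 1)
  u_2 = (1/3, -8/3, -10/3)
  u_3 = (15/11, 35/22, -25/22)

Apply the Gram-Schmidt recurrence
  u_1 = v_1
  u_i = v_i − Σ_{j<i} ((v_i · u_j) / (u_j · u_j)) · u_j.

Step by step this gives:
  u_1 = (2, -1, 1)
  u_2 = (1/3, -8/3, -10/3)
  u_3 = (15/11, 35/22, -25/22)

Orthogonality check:
  u_2 · u_1 = 0 (should be 0)
  u_3 · u_1 = 0 (should be 0)
  u_3 · u_2 = 0 (should be 0)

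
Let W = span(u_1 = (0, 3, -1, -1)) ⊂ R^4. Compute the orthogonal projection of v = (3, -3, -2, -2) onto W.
proj_W(v) = (0, -15/11, 5/11, 5/11)

Set up U = [u_1 | ... | u_1] ∈ R^(4×1). The projector onto W = col(U) is P = U (U^T U)^(-1) U^T.
Compute U^T U =
  [11],
and U^T v = (-5).
Solve U^T U · c = U^T v for the coefficients: c = (-5/11). The projection is proj_W(v) = U c.
Check: (v - proj_W(v)) · u_1 = 0  (should be 0).
Result: proj_W(v) = (0, -15/11, 5/11, 5/11).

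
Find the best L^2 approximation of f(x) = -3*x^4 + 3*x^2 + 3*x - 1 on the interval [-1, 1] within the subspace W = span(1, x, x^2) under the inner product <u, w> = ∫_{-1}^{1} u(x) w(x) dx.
g(x) = 3*x^2/7 + 3*x - 26/35

The best approximation g ∈ W is the orthogonal projection of f onto W. Writing g = a_0 + a_1 x + a_2 x^2, the coefficients solve the normal equations G · a = b where
  G_{ij} = <φ_i, φ_j> and b_i = <f, φ_i>, with φ_0 = 1, φ_1 = x, φ_2 = x^2.
G =
  [2, 0, 2/3]
  [0, 2/3, 0]
  [2/3, 0, 2/5],
b = (-6/5, 2, -34/105).
Solving gives a_0 = -26/35, a_1 = 3, a_2 = 3/7, so
  g(x) = 3*x^2/7 + 3*x - 26/35.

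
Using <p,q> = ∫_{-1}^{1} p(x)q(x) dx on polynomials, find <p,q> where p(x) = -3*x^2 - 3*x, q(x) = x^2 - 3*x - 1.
<p,q> = 34/5

Expand the product: p(x)·q(x) = -3*x^4 + 6*x^3 + 12*x^2 + 3*x.
∫_{-1}^{1} of each monomial x^k gives [2/(k+1) if k even, 0 if k odd]. Integrating term-by-term (or equivalently evaluating the antiderivative F(x) = -3*x^5/5 + 3*x^4/2 + 4*x^3 + 3*x^2/2 at the endpoints):
  F(1) − F(−1) = 32/5 − (-2/5) = 34/5.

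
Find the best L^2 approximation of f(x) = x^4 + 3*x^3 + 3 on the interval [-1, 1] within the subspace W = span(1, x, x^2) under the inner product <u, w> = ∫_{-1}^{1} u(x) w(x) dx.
g(x) = 6*x^2/7 + 9*x/5 + 102/35

The best approximation g ∈ W is the orthogonal projection of f onto W. Writing g = a_0 + a_1 x + a_2 x^2, the coefficients solve the normal equations G · a = b where
  G_{ij} = <φ_i, φ_j> and b_i = <f, φ_i>, with φ_0 = 1, φ_1 = x, φ_2 = x^2.
G =
  [2, 0, 2/3]
  [0, 2/3, 0]
  [2/3, 0, 2/5],
b = (32/5, 6/5, 16/7).
Solving gives a_0 = 102/35, a_1 = 9/5, a_2 = 6/7, so
  g(x) = 6*x^2/7 + 9*x/5 + 102/35.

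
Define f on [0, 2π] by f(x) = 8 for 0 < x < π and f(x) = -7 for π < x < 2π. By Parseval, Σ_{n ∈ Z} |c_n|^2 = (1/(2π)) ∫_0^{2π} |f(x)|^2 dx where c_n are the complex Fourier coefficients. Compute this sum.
Σ |c_n|^2 = 113/2

Parseval equates the L^2 energy of f (normalised by 1/(2π)) with the ℓ^2 sum of its Fourier coefficients: (1/(2π)) ∫_0^{2π} |f|^2 = Σ |c_n|^2.
Compute the left side: (1/(2π)) [∫_0^π 8^2 dx + ∫_π^{2π} (-7)^2 dx] = (1/(2π)) · (64π + 49π) = (64 + 49)/2 = 113/2.
So Σ_{n ∈ Z} |c_n|^2 = 113/2.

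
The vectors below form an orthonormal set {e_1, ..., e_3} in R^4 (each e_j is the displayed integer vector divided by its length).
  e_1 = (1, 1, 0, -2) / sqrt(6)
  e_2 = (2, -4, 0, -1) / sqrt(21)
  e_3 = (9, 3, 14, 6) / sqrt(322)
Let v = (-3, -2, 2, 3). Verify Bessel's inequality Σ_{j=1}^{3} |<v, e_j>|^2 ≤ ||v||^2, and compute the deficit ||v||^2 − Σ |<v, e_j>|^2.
Σ |<v, e_j>|^2 = 477/23; ||v||^2 = 26; deficit = 121/23

Write each e_j = u_j / sqrt(<u_j, u_j>) where u_j is the displayed integer vector. Then <v, e_j> = <v, u_j> / sqrt(<u_j, u_j>), so |<v, e_j>|^2 = <v, u_j>^2 / <u_j, u_j>.
Coefficients: <v, e_1> = -11/sqrt(6), <v, e_2> = -1/sqrt(21), <v, e_3> = 13/sqrt(322).
Square and sum: Σ |<v, e_j>|^2 = 477/23.
Compute ||v||^2 = v·v = 26.
Deficit = 26 − 477/23 = 121/23 ≥ 0, confirming Bessel's inequality. (The deficit equals ||v − Σ <v,e_j> e_j||^2, the squared distance from v to span{e_j}.)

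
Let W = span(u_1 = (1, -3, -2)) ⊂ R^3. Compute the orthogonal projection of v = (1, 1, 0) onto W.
proj_W(v) = (-1/7, 3/7, 2/7)

Set up U = [u_1 | ... | u_1] ∈ R^(3×1). The projector onto W = col(U) is P = U (U^T U)^(-1) U^T.
Compute U^T U =
  [14],
and U^T v = (-2).
Solve U^T U · c = U^T v for the coefficients: c = (-1/7). The projection is proj_W(v) = U c.
Check: (v - proj_W(v)) · u_1 = 0  (should be 0).
Result: proj_W(v) = (-1/7, 3/7, 2/7).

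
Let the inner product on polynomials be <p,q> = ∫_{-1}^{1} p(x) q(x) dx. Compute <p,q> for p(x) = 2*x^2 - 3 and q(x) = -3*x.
<p,q> = 0

Expand the product: p(x)·q(x) = -6*x^3 + 9*x.
∫_{-1}^{1} of each monomial x^k gives [2/(k+1) if k even, 0 if k odd]. Integrating term-by-term (or equivalently evaluating the antiderivative F(x) = -3*x^4/2 + 9*x^2/2 at the endpoints):
  F(1) − F(−1) = 3 − (3) = 0.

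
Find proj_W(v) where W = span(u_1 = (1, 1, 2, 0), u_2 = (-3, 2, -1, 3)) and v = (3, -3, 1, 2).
proj_W(v) = (178/129, -92/129, 2/3, -54/43)

Set up U = [u_1 | ... | u_2] ∈ R^(4×2). The projector onto W = col(U) is P = U (U^T U)^(-1) U^T.
Compute U^T U =
  [6, -3]
  [-3, 23],
and U^T v = (2, -10).
Solve U^T U · c = U^T v for the coefficients: c = (16/129, -18/43). The projection is proj_W(v) = U c.
Check: (v - proj_W(v)) · u_1 = 0  (should be 0).
Check: (v - proj_W(v)) · u_2 = 0  (should be 0).
Result: proj_W(v) = (178/129, -92/129, 2/3, -54/43).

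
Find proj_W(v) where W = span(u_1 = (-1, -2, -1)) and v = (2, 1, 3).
proj_W(v) = (7/6, 7/3, 7/6)

Set up U = [u_1 | ... | u_1] ∈ R^(3×1). The projector onto W = col(U) is P = U (U^T U)^(-1) U^T.
Compute U^T U =
  [6],
and U^T v = (-7).
Solve U^T U · c = U^T v for the coefficients: c = (-7/6). The projection is proj_W(v) = U c.
Check: (v - proj_W(v)) · u_1 = 0  (should be 0).
Result: proj_W(v) = (7/6, 7/3, 7/6).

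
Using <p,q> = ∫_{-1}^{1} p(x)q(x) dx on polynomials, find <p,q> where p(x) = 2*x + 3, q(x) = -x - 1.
<p,q> = -22/3

Expand the product: p(x)·q(x) = -2*x^2 - 5*x - 3.
∫_{-1}^{1} of each monomial x^k gives [2/(k+1) if k even, 0 if k odd]. Integrating term-by-term (or equivalently evaluating the antiderivative F(x) = -2*x^3/3 - 5*x^2/2 - 3*x at the endpoints):
  F(1) − F(−1) = -37/6 − (7/6) = -22/3.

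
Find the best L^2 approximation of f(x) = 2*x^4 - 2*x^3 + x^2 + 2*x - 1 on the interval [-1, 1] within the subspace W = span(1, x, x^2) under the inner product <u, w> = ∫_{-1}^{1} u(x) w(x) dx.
g(x) = 19*x^2/7 + 4*x/5 - 41/35

The best approximation g ∈ W is the orthogonal projection of f onto W. Writing g = a_0 + a_1 x + a_2 x^2, the coefficients solve the normal equations G · a = b where
  G_{ij} = <φ_i, φ_j> and b_i = <f, φ_i>, with φ_0 = 1, φ_1 = x, φ_2 = x^2.
G =
  [2, 0, 2/3]
  [0, 2/3, 0]
  [2/3, 0, 2/5],
b = (-8/15, 8/15, 32/105).
Solving gives a_0 = -41/35, a_1 = 4/5, a_2 = 19/7, so
  g(x) = 19*x^2/7 + 4*x/5 - 41/35.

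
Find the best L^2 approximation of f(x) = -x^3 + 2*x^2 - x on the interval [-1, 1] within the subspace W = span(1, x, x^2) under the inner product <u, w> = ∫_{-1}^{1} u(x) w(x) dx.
g(x) = 2*x^2 - 8*x/5

The best approximation g ∈ W is the orthogonal projection of f onto W. Writing g = a_0 + a_1 x + a_2 x^2, the coefficients solve the normal equations G · a = b where
  G_{ij} = <φ_i, φ_j> and b_i = <f, φ_i>, with φ_0 = 1, φ_1 = x, φ_2 = x^2.
G =
  [2, 0, 2/3]
  [0, 2/3, 0]
  [2/3, 0, 2/5],
b = (4/3, -16/15, 4/5).
Solving gives a_0 = 0, a_1 = -8/5, a_2 = 2, so
  g(x) = 2*x^2 - 8*x/5.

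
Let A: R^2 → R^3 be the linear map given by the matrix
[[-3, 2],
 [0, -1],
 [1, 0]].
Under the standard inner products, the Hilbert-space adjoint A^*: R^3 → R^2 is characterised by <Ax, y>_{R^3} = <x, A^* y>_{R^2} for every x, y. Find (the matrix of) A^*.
A^* = A^T =
[[-3, 0, 1],
 [2, -1, 0]]

For real matrices with standard dot products, the defining identity <Ax, y> = <x, A^* y> gives (Ax)^T y = x^T (A^*) y, i.e. x^T A^T y = x^T (A^*) y. Since this holds for all x, y, we must have A^* = A^T. Therefore
A^* =
[[-3, 0, 1],
 [2, -1, 0]].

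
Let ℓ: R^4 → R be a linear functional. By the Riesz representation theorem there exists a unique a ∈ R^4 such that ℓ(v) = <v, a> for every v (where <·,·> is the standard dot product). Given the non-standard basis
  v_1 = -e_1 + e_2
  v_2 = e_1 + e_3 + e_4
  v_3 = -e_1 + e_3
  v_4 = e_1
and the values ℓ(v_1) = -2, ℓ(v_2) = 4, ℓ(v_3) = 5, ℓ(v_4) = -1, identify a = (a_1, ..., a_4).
a = (-1, -3, 4, 1)

Write a = (a_1, ..., a_4) in the standard basis. For each basis vector v_i, ℓ(v_i) = <v_i, a> is a linear equation in the a_j's. Collect the n equations into a matrix system V a = ℓ, where row i of V is v_i (expressed in the standard basis). Since V is invertible (lower-triangular with 1s on the diagonal, up to permutation), solve by back-substitution:
  V =
[[-1, 1, 0, 0],
 [1, 0, 1, 1],
 [-1, 0, 1, 0],
 [1, 0, 0, 0]]
  V a = (-2, 4, 5, -1)
Solving gives a = (-1, -3, 4, 1).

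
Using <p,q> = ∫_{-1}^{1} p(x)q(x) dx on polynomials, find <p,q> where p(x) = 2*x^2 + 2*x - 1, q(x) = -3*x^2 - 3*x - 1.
<p,q> = -56/15

Expand the product: p(x)·q(x) = -6*x^4 - 12*x^3 - 5*x^2 + x + 1.
∫_{-1}^{1} of each monomial x^k gives [2/(k+1) if k even, 0 if k odd]. Integrating term-by-term (or equivalently evaluating the antiderivative F(x) = -6*x^5/5 - 3*x^4 - 5*x^3/3 + x^2/2 + x at the endpoints):
  F(1) − F(−1) = -131/30 − (-19/30) = -56/15.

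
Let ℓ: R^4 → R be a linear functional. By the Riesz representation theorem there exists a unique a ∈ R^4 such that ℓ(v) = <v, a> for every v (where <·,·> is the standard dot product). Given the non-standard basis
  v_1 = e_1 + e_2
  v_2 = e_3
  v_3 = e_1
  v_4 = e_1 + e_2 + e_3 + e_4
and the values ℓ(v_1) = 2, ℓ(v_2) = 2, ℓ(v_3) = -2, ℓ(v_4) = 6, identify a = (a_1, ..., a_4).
a = (-2, 4, 2, 2)

Write a = (a_1, ..., a_4) in the standard basis. For each basis vector v_i, ℓ(v_i) = <v_i, a> is a linear equation in the a_j's. Collect the n equations into a matrix system V a = ℓ, where row i of V is v_i (expressed in the standard basis). Since V is invertible (lower-triangular with 1s on the diagonal, up to permutation), solve by back-substitution:
  V =
[[1, 1, 0, 0],
 [0, 0, 1, 0],
 [1, 0, 0, 0],
 [1, 1, 1, 1]]
  V a = (2, 2, -2, 6)
Solving gives a = (-2, 4, 2, 2).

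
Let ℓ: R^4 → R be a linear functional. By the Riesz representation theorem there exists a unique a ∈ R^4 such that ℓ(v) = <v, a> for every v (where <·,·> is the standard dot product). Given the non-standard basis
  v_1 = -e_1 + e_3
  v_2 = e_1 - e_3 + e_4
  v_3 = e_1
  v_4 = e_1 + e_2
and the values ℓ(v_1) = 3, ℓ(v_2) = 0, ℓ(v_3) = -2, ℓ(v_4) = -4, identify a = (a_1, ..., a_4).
a = (-2, -2, 1, 3)

Write a = (a_1, ..., a_4) in the standard basis. For each basis vector v_i, ℓ(v_i) = <v_i, a> is a linear equation in the a_j's. Collect the n equations into a matrix system V a = ℓ, where row i of V is v_i (expressed in the standard basis). Since V is invertible (lower-triangular with 1s on the diagonal, up to permutation), solve by back-substitution:
  V =
[[-1, 0, 1, 0],
 [1, 0, -1, 1],
 [1, 0, 0, 0],
 [1, 1, 0, 0]]
  V a = (3, 0, -2, -4)
Solving gives a = (-2, -2, 1, 3).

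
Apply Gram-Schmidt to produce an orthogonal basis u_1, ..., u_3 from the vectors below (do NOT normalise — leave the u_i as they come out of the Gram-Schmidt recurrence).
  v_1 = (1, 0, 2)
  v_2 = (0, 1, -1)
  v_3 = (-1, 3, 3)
Orthogonal basis:
  u_1 = (1, 0, 2)
  u_2 = (2/5, 1, -1/5)
  u_3 = (-8/3, 4/3, 4/3)

Apply the Gram-Schmidt recurrence
  u_1 = v_1
  u_i = v_i − Σ_{j<i} ((v_i · u_j) / (u_j · u_j)) · u_j.

Step by step this gives:
  u_1 = (1, 0, 2)
  u_2 = (2/5, 1, -1/5)
  u_3 = (-8/3, 4/3, 4/3)

Orthogonality check:
  u_2 · u_1 = 0 (should be 0)
  u_3 · u_1 = 0 (should be 0)
  u_3 · u_2 = 0 (should be 0)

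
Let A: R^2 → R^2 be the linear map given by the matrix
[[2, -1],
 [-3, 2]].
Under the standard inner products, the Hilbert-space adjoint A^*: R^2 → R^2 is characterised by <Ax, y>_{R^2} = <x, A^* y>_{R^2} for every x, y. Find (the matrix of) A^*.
A^* = A^T =
[[2, -3],
 [-1, 2]]

For real matrices with standard dot products, the defining identity <Ax, y> = <x, A^* y> gives (Ax)^T y = x^T (A^*) y, i.e. x^T A^T y = x^T (A^*) y. Since this holds for all x, y, we must have A^* = A^T. Therefore
A^* =
[[2, -3],
 [-1, 2]].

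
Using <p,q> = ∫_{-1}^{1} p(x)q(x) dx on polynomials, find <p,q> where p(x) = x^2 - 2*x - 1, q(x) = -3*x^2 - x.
<p,q> = 32/15

Expand the product: p(x)·q(x) = -3*x^4 + 5*x^3 + 5*x^2 + x.
∫_{-1}^{1} of each monomial x^k gives [2/(k+1) if k even, 0 if k odd]. Integrating term-by-term (or equivalently evaluating the antiderivative F(x) = -3*x^5/5 + 5*x^4/4 + 5*x^3/3 + x^2/2 at the endpoints):
  F(1) − F(−1) = 169/60 − (41/60) = 32/15.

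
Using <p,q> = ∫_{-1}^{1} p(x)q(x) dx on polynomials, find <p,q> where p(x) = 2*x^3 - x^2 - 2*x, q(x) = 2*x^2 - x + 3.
<p,q> = -34/15

Expand the product: p(x)·q(x) = 4*x^5 - 4*x^4 + 3*x^3 - x^2 - 6*x.
∫_{-1}^{1} of each monomial x^k gives [2/(k+1) if k even, 0 if k odd]. Integrating term-by-term (or equivalently evaluating the antiderivative F(x) = 2*x^6/3 - 4*x^5/5 + 3*x^4/4 - x^3/3 - 3*x^2 at the endpoints):
  F(1) − F(−1) = -163/60 − (-9/20) = -34/15.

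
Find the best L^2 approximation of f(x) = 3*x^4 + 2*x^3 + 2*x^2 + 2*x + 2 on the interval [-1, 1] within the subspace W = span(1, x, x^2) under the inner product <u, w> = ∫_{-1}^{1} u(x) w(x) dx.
g(x) = 32*x^2/7 + 16*x/5 + 61/35

The best approximation g ∈ W is the orthogonal projection of f onto W. Writing g = a_0 + a_1 x + a_2 x^2, the coefficients solve the normal equations G · a = b where
  G_{ij} = <φ_i, φ_j> and b_i = <f, φ_i>, with φ_0 = 1, φ_1 = x, φ_2 = x^2.
G =
  [2, 0, 2/3]
  [0, 2/3, 0]
  [2/3, 0, 2/5],
b = (98/15, 32/15, 314/105).
Solving gives a_0 = 61/35, a_1 = 16/5, a_2 = 32/7, so
  g(x) = 32*x^2/7 + 16*x/5 + 61/35.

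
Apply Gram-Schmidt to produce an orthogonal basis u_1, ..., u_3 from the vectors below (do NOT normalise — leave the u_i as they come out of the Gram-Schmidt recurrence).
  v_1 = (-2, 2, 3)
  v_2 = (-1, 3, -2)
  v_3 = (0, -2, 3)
Orthogonal basis:
  u_1 = (-2, 2, 3)
  u_2 = (-13/17, 47/17, -40/17)
  u_3 = (-1/9, -7/117, -4/117)

Apply the Gram-Schmidt recurrence
  u_1 = v_1
  u_i = v_i − Σ_{j<i} ((v_i · u_j) / (u_j · u_j)) · u_j.

Step by step this gives:
  u_1 = (-2, 2, 3)
  u_2 = (-13/17, 47/17, -40/17)
  u_3 = (-1/9, -7/117, -4/117)

Orthogonality check:
  u_2 · u_1 = 0 (should be 0)
  u_3 · u_1 = 0 (should be 0)
  u_3 · u_2 = 0 (should be 0)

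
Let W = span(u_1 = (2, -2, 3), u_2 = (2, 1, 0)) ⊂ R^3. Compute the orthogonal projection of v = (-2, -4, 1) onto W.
proj_W(v) = (-22/9, -28/9, 17/9)

Set up U = [u_1 | ... | u_2] ∈ R^(3×2). The projector onto W = col(U) is P = U (U^T U)^(-1) U^T.
Compute U^T U =
  [17, 2]
  [2, 5],
and U^T v = (7, -8).
Solve U^T U · c = U^T v for the coefficients: c = (17/27, -50/27). The projection is proj_W(v) = U c.
Check: (v - proj_W(v)) · u_1 = 0  (should be 0).
Check: (v - proj_W(v)) · u_2 = 0  (should be 0).
Result: proj_W(v) = (-22/9, -28/9, 17/9).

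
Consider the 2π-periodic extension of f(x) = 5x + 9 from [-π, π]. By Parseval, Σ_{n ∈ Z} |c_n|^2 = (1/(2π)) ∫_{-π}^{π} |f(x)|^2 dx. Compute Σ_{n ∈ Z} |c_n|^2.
Σ |c_n|^2 = 25π^2/3 + 81

Expand and integrate term by term over [-π, π]:
  ∫ (5x)^2 dx = 25·(2π^3/3); ∫ 2·5·(9)·x dx = 0 (odd integrand); ∫ 9^2 dx = 81·2π.
So (1/(2π)) ∫_{-π}^{π} (5x + 9)^2 dx = 25π^2/3 + 81 = 25π^2/3 + 81.
Parseval ⇒ Σ |c_n|^2 = 25π^2/3 + 81.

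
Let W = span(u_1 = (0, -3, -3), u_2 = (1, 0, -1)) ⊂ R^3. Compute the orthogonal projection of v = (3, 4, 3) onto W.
proj_W(v) = (7/3, 14/3, 7/3)

Set up U = [u_1 | ... | u_2] ∈ R^(3×2). The projector onto W = col(U) is P = U (U^T U)^(-1) U^T.
Compute U^T U =
  [18, 3]
  [3, 2],
and U^T v = (-21, 0).
Solve U^T U · c = U^T v for the coefficients: c = (-14/9, 7/3). The projection is proj_W(v) = U c.
Check: (v - proj_W(v)) · u_1 = 0  (should be 0).
Check: (v - proj_W(v)) · u_2 = 0  (should be 0).
Result: proj_W(v) = (7/3, 14/3, 7/3).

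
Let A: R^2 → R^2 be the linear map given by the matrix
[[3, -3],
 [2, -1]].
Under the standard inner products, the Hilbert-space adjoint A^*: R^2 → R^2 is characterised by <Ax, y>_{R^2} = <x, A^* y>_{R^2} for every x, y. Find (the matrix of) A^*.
A^* = A^T =
[[3, 2],
 [-3, -1]]

For real matrices with standard dot products, the defining identity <Ax, y> = <x, A^* y> gives (Ax)^T y = x^T (A^*) y, i.e. x^T A^T y = x^T (A^*) y. Since this holds for all x, y, we must have A^* = A^T. Therefore
A^* =
[[3, 2],
 [-3, -1]].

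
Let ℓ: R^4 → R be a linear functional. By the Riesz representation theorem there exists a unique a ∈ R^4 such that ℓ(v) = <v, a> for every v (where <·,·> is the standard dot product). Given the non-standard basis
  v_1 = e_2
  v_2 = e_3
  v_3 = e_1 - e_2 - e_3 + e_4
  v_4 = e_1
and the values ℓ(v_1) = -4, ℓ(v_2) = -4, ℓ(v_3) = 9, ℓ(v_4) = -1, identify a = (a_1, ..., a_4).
a = (-1, -4, -4, 2)

Write a = (a_1, ..., a_4) in the standard basis. For each basis vector v_i, ℓ(v_i) = <v_i, a> is a linear equation in the a_j's. Collect the n equations into a matrix system V a = ℓ, where row i of V is v_i (expressed in the standard basis). Since V is invertible (lower-triangular with 1s on the diagonal, up to permutation), solve by back-substitution:
  V =
[[0, 1, 0, 0],
 [0, 0, 1, 0],
 [1, -1, -1, 1],
 [1, 0, 0, 0]]
  V a = (-4, -4, 9, -1)
Solving gives a = (-1, -4, -4, 2).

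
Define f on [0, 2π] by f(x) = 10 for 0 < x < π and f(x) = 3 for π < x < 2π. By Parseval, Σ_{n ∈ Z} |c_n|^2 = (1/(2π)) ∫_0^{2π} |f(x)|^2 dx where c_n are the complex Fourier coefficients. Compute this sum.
Σ |c_n|^2 = 109/2

Parseval equates the L^2 energy of f (normalised by 1/(2π)) with the ℓ^2 sum of its Fourier coefficients: (1/(2π)) ∫_0^{2π} |f|^2 = Σ |c_n|^2.
Compute the left side: (1/(2π)) [∫_0^π 10^2 dx + ∫_π^{2π} 3^2 dx] = (1/(2π)) · (100π + 9π) = (100 + 9)/2 = 109/2.
So Σ_{n ∈ Z} |c_n|^2 = 109/2.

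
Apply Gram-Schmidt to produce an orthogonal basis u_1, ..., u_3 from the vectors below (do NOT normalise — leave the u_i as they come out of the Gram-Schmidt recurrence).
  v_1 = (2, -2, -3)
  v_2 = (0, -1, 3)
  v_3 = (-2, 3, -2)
Orthogonal basis:
  u_1 = (2, -2, -3)
  u_2 = (14/17, -31/17, 30/17)
  u_3 = (-36/121, -24/121, -8/121)

Apply the Gram-Schmidt recurrence
  u_1 = v_1
  u_i = v_i − Σ_{j<i} ((v_i · u_j) / (u_j · u_j)) · u_j.

Step by step this gives:
  u_1 = (2, -2, -3)
  u_2 = (14/17, -31/17, 30/17)
  u_3 = (-36/121, -24/121, -8/121)

Orthogonality check:
  u_2 · u_1 = 0 (should be 0)
  u_3 · u_1 = 0 (should be 0)
  u_3 · u_2 = 0 (should be 0)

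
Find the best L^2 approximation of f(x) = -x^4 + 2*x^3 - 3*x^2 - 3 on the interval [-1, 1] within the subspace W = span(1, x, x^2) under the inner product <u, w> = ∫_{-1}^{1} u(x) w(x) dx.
g(x) = -27*x^2/7 + 6*x/5 - 102/35

The best approximation g ∈ W is the orthogonal projection of f onto W. Writing g = a_0 + a_1 x + a_2 x^2, the coefficients solve the normal equations G · a = b where
  G_{ij} = <φ_i, φ_j> and b_i = <f, φ_i>, with φ_0 = 1, φ_1 = x, φ_2 = x^2.
G =
  [2, 0, 2/3]
  [0, 2/3, 0]
  [2/3, 0, 2/5],
b = (-42/5, 4/5, -122/35).
Solving gives a_0 = -102/35, a_1 = 6/5, a_2 = -27/7, so
  g(x) = -27*x^2/7 + 6*x/5 - 102/35.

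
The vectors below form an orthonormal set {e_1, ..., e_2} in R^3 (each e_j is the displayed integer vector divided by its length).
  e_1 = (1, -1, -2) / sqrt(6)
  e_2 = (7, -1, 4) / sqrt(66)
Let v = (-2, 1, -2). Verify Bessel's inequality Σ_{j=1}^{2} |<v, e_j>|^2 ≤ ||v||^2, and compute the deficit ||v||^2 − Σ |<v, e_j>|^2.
Σ |<v, e_j>|^2 = 90/11; ||v||^2 = 9; deficit = 9/11

Write each e_j = u_j / sqrt(<u_j, u_j>) where u_j is the displayed integer vector. Then <v, e_j> = <v, u_j> / sqrt(<u_j, u_j>), so |<v, e_j>|^2 = <v, u_j>^2 / <u_j, u_j>.
Coefficients: <v, e_1> = 1/sqrt(6), <v, e_2> = -23/sqrt(66).
Square and sum: Σ |<v, e_j>|^2 = 90/11.
Compute ||v||^2 = v·v = 9.
Deficit = 9 − 90/11 = 9/11 ≥ 0, confirming Bessel's inequality. (The deficit equals ||v − Σ <v,e_j> e_j||^2, the squared distance from v to span{e_j}.)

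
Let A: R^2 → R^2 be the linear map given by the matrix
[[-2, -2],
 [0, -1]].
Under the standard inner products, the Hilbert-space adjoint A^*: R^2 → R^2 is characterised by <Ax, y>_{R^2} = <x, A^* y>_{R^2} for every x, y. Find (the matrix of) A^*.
A^* = A^T =
[[-2, 0],
 [-2, -1]]

For real matrices with standard dot products, the defining identity <Ax, y> = <x, A^* y> gives (Ax)^T y = x^T (A^*) y, i.e. x^T A^T y = x^T (A^*) y. Since this holds for all x, y, we must have A^* = A^T. Therefore
A^* =
[[-2, 0],
 [-2, -1]].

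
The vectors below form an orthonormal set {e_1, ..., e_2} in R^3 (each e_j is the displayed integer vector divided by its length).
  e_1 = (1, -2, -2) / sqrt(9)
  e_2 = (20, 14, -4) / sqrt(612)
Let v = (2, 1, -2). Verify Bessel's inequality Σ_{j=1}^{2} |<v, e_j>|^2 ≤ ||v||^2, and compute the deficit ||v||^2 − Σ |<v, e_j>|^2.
Σ |<v, e_j>|^2 = 137/17; ||v||^2 = 9; deficit = 16/17

Write each e_j = u_j / sqrt(<u_j, u_j>) where u_j is the displayed integer vector. Then <v, e_j> = <v, u_j> / sqrt(<u_j, u_j>), so |<v, e_j>|^2 = <v, u_j>^2 / <u_j, u_j>.
Coefficients: <v, e_1> = 4/sqrt(9), <v, e_2> = 62/sqrt(612).
Square and sum: Σ |<v, e_j>|^2 = 137/17.
Compute ||v||^2 = v·v = 9.
Deficit = 9 − 137/17 = 16/17 ≥ 0, confirming Bessel's inequality. (The deficit equals ||v − Σ <v,e_j> e_j||^2, the squared distance from v to span{e_j}.)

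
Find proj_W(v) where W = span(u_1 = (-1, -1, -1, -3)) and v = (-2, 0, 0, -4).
proj_W(v) = (-7/6, -7/6, -7/6, -7/2)

Set up U = [u_1 | ... | u_1] ∈ R^(4×1). The projector onto W = col(U) is P = U (U^T U)^(-1) U^T.
Compute U^T U =
  [12],
and U^T v = (14).
Solve U^T U · c = U^T v for the coefficients: c = (7/6). The projection is proj_W(v) = U c.
Check: (v - proj_W(v)) · u_1 = 0  (should be 0).
Result: proj_W(v) = (-7/6, -7/6, -7/6, -7/2).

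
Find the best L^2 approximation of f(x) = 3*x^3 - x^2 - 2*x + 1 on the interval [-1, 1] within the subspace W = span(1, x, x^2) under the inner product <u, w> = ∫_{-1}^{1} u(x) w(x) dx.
g(x) = -x^2 - x/5 + 1

The best approximation g ∈ W is the orthogonal projection of f onto W. Writing g = a_0 + a_1 x + a_2 x^2, the coefficients solve the normal equations G · a = b where
  G_{ij} = <φ_i, φ_j> and b_i = <f, φ_i>, with φ_0 = 1, φ_1 = x, φ_2 = x^2.
G =
  [2, 0, 2/3]
  [0, 2/3, 0]
  [2/3, 0, 2/5],
b = (4/3, -2/15, 4/15).
Solving gives a_0 = 1, a_1 = -1/5, a_2 = -1, so
  g(x) = -x^2 - x/5 + 1.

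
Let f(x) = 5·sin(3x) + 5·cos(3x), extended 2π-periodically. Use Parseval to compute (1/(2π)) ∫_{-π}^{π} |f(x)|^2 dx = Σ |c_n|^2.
Σ |c_n|^2 = 25

Expand |f|^2 and use orthogonality of {sin(nx), cos(mx)} on [-π, π]:
  ∫_{-π}^{π} sin(nx)^2 dx = π, ∫ cos(mx)^2 dx = π, and cross terms integrate to 0.
So ∫_{-π}^{π} f(x)^2 dx = 5^2 · π + 5^2 · π = (25 + 25)π.
Divide by 2π: (25 + 25)/2 = 25.
By Parseval, this equals Σ |c_n|^2.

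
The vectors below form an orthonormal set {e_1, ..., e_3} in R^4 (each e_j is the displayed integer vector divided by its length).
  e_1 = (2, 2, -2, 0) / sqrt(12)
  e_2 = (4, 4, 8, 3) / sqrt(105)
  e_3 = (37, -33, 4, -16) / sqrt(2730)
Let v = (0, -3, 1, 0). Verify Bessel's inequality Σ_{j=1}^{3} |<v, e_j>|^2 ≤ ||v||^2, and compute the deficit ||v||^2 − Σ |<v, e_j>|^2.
Σ |<v, e_j>|^2 = 731/78; ||v||^2 = 10; deficit = 49/78

Write each e_j = u_j / sqrt(<u_j, u_j>) where u_j is the displayed integer vector. Then <v, e_j> = <v, u_j> / sqrt(<u_j, u_j>), so |<v, e_j>|^2 = <v, u_j>^2 / <u_j, u_j>.
Coefficients: <v, e_1> = -8/sqrt(12), <v, e_2> = -4/sqrt(105), <v, e_3> = 103/sqrt(2730).
Square and sum: Σ |<v, e_j>|^2 = 731/78.
Compute ||v||^2 = v·v = 10.
Deficit = 10 − 731/78 = 49/78 ≥ 0, confirming Bessel's inequality. (The deficit equals ||v − Σ <v,e_j> e_j||^2, the squared distance from v to span{e_j}.)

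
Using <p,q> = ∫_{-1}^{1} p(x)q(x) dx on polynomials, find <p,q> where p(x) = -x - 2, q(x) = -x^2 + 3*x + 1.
<p,q> = -14/3

Expand the product: p(x)·q(x) = x^3 - x^2 - 7*x - 2.
∫_{-1}^{1} of each monomial x^k gives [2/(k+1) if k even, 0 if k odd]. Integrating term-by-term (or equivalently evaluating the antiderivative F(x) = x^4/4 - x^3/3 - 7*x^2/2 - 2*x at the endpoints):
  F(1) − F(−1) = -67/12 − (-11/12) = -14/3.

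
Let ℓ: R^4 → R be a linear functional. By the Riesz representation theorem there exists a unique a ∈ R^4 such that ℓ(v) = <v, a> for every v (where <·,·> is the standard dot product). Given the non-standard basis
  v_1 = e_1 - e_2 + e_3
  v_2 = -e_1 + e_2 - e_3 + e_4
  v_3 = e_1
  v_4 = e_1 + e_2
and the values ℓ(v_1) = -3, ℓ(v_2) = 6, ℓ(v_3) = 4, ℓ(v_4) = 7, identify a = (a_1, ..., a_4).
a = (4, 3, -4, 3)

Write a = (a_1, ..., a_4) in the standard basis. For each basis vector v_i, ℓ(v_i) = <v_i, a> is a linear equation in the a_j's. Collect the n equations into a matrix system V a = ℓ, where row i of V is v_i (expressed in the standard basis). Since V is invertible (lower-triangular with 1s on the diagonal, up to permutation), solve by back-substitution:
  V =
[[1, -1, 1, 0],
 [-1, 1, -1, 1],
 [1, 0, 0, 0],
 [1, 1, 0, 0]]
  V a = (-3, 6, 4, 7)
Solving gives a = (4, 3, -4, 3).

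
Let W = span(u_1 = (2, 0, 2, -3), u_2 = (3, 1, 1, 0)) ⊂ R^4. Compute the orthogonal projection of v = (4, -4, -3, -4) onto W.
proj_W(v) = (49/41, -9/41, 67/41, -114/41)

Set up U = [u_1 | ... | u_2] ∈ R^(4×2). The projector onto W = col(U) is P = U (U^T U)^(-1) U^T.
Compute U^T U =
  [17, 8]
  [8, 11],
and U^T v = (14, 5).
Solve U^T U · c = U^T v for the coefficients: c = (38/41, -9/41). The projection is proj_W(v) = U c.
Check: (v - proj_W(v)) · u_1 = 0  (should be 0).
Check: (v - proj_W(v)) · u_2 = 0  (should be 0).
Result: proj_W(v) = (49/41, -9/41, 67/41, -114/41).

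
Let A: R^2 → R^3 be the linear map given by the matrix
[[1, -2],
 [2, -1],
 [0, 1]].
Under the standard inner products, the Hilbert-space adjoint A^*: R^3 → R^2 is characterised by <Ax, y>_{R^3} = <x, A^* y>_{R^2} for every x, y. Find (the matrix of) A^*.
A^* = A^T =
[[1, 2, 0],
 [-2, -1, 1]]

For real matrices with standard dot products, the defining identity <Ax, y> = <x, A^* y> gives (Ax)^T y = x^T (A^*) y, i.e. x^T A^T y = x^T (A^*) y. Since this holds for all x, y, we must have A^* = A^T. Therefore
A^* =
[[1, 2, 0],
 [-2, -1, 1]].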